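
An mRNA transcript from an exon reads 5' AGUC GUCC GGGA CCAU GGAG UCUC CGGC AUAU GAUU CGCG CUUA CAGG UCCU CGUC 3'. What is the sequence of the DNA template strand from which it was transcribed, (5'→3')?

Replace U with T to get the coding DNA strand: AGTCGTCCGGGACCATGGAGTCTCCGGCATATGATTCGCGCTTACAGGTCCTCGTC. The template strand is its reverse complement (complement TCAGCAGGCCCTGGTACCTCAGAGGCCGTATACTAAGCGCGAATGTCCAGGAGCAG, then reverse).

5'-GACGAGGACCTGTAAGCGCGAATCATATGCCGGAGACTCCATGGTCCCGGACGACT-3'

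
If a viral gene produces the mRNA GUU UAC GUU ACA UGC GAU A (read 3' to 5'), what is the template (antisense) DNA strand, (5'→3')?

Written 5'→3' the mRNA is AUAGCGUACAUUGCAUUUG, so the coding DNA strand is ATAGCGTACATTGCATTTG. The template is its reverse complement.

5'-CAAATGCAATGTACGCTAT-3'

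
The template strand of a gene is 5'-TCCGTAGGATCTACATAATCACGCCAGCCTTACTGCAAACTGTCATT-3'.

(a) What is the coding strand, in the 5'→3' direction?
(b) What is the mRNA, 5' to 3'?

(a) The coding strand is the reverse complement of the template: complement AGGCATCCTAGATGTATTAGTGCGGTCGGAATGACGTTTGACAGTAA, then reverse.
(b) mRNA has the coding-strand sequence with T→U.

(a) 5′-AATGACAGTTTGCAGTAAGGCTGGCGTGATTATGTAGATCCTACGGA-3′
(b) 5'-AAUGACAGUUUGCAGUAAGGCUGGCGUGAUUAUGUAGAUCCUACGGA-3'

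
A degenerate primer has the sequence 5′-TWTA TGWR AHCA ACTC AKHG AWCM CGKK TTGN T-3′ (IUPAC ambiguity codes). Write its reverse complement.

5'-ANCAAMMCGKGWTCDMTGAGTTGDTYWCATAWA-3'

Standard pairs A↔T, G↔C; ambiguity codes pair R↔Y, M↔K, W↔W, H↔D, N↔N. Complement (AWATACWYTDGTTGAGTMDCTWGKGCMMAACNA), then reverse for 5'→3'.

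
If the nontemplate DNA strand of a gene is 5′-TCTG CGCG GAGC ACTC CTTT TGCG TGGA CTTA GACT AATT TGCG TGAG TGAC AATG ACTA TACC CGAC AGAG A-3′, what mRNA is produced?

The mRNA is synthesized from the template strand, so it matches the coding strand with T replaced by U.

5'-UCUGCGCGGAGCACUCCUUUUGCGUGGACUUAGACUAAUUUGCGUGAGUGACAAUGACUAUACCCGACAGAGA-3'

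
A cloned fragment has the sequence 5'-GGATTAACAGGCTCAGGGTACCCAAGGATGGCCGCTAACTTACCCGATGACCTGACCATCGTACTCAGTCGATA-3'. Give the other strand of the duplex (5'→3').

Pairing A↔T and G↔C gives CCTAATTGTCCGAGTCCCATGGGTTCCTACCGGCGATTGAATGGGCTACTGGACTGGTAGCATGAGTCAGCTAT, running 3'→5'. Reverse for the 5'→3' convention.

5'-TATCGACTGAGTACGATGGTCAGGTCATCGGGTAAGTTAGCGGCCATCCTTGGGTACCCTGAGCCTGTTAATCC-3'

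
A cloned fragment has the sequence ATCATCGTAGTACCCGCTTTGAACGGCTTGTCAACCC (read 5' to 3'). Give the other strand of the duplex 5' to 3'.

5′-GGGTTGACAAGCCGTTCAAAGCGGGTACTACGATGAT-3′

The complement of ATCATCGTAGTACCCGCTTTGAACGGCTTGTCAACCC is TAGTAGCATCATGGGCGAAACTTGCCGAACAGTTGGG (A↔T, G↔C). DNA strands are antiparallel, so the complementary strand runs 3'→5'; reversing gives the 5'→3' form.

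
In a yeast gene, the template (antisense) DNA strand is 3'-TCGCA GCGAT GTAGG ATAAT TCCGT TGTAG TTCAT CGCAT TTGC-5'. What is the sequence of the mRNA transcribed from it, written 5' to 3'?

Reading the template 3'→5' as shown, RNA polymerase pairs each base (A→U, T→A, G↔C) to build mRNA 5'→3' directly.

5'-AGCGUCGCUACAUCCUAUUAAGGCAACAUCAAGUAGCGUAAACG-3'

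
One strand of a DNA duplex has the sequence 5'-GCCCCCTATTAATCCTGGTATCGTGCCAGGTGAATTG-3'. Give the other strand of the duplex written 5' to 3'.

Pairing A↔T and G↔C gives CGGGGGATAATTAGGACCATAGCACGGTCCACTTAAC, running 3'→5'. Reverse for the 5'→3' convention.

5'-CAATTCACCTGGCACGATACCAGGATTAATAGGGGGC-3'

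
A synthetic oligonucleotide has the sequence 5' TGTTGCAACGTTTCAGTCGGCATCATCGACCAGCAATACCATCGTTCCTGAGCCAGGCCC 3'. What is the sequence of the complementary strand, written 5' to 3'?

Pairing A↔T and G↔C gives ACAACGTTGCAAAGTCAGCCGTAGTAGCTGGTCGTTATGGTAGCAAGGACTCGGTCCGGG, running 3'→5'. Reverse for the 5'→3' convention.

5'-GGGCCTGGCTCAGGAACGATGGTATTGCTGGTCGATGATGCCGACTGAAACGTTGCAACA-3'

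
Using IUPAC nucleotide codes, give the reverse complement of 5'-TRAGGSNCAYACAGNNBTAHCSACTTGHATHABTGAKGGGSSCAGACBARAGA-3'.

5′-TCTYTVGTCTGSSCCCMTCAVTDATDCAAGTSGDTAVNNCTGTRTGNSCCTYA-3′

Standard pairs A↔T, G↔C; ambiguity codes pair R↔Y, K↔M, S↔S, B↔V, H↔D, N↔N. Complement (AYTCCSNGTRTGTCNNVATDGSTGAACDTADTVACTMCCCSSGTCTGVTYTCT), then reverse for 5'→3'.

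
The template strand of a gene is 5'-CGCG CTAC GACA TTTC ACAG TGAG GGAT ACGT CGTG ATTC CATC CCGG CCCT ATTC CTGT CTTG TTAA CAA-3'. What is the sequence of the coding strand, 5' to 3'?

5'-TTGTTAACAAGACAGGAATAGGGCCGGGATGGAATCACGACGTATCCCTCACTGTGAAATGTCGTAGCGCG-3'

The coding strand is complementary and antiparallel to the template: take the complement (A↔T, G↔C) and reverse.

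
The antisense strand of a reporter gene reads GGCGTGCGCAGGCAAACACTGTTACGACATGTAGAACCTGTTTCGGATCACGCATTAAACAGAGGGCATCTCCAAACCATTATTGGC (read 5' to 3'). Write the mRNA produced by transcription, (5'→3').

5'-GCCAAUAAUGGUUUGGAGAUGCCCUCUGUUUAAUGCGUGAUCCGAAACAGGUUCUACAUGUCGUAACAGUGUUUGCCUGCGCACGCC-3'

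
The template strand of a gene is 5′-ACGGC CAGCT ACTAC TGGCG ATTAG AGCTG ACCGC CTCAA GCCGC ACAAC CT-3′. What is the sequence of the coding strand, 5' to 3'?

The coding strand is complementary and antiparallel to the template: take the complement (A↔T, G↔C) and reverse.

5′-AGGTTGTGCGGCTTGAGGCGGTCAGCTCTAATCGCCAGTAGTAGCTGGCCGT-3′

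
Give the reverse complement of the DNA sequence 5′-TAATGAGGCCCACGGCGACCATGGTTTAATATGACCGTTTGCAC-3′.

5'-GTGCAAACGGTCATATTAAACCATGGTCGCCGTGGGCCTCATTA-3'

Complement each base (A↔T, G↔C): ATTACTCCGGGTGCCGCTGGTACCAAATTATACTGGCAAACGTG. Then reverse.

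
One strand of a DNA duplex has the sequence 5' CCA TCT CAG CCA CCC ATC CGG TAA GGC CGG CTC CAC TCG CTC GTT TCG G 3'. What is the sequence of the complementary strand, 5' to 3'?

5'-CCGAAACGAGCGAGTGGAGCCGGCCTTACCGGATGGGTGGCTGAGATGG-3'

The complement of CCATCTCAGCCACCCATCCGGTAAGGCCGGCTCCACTCGCTCGTTTCGG is GGTAGAGTCGGTGGGTAGGCCATTCCGGCCGAGGTGAGCGAGCAAAGCC (A↔T, G↔C). DNA strands are antiparallel, so the complementary strand runs 3'→5'; reversing gives the 5'→3' form.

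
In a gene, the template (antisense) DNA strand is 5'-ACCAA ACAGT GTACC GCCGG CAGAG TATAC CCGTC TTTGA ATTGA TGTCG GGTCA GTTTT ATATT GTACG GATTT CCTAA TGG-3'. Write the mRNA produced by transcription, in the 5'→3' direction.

The mRNA has the sequence of the coding strand (reverse complement of the template) with T→U. Reverse complement of ACCAAACAGTGTACCGCCGGCAGAGTATACCCGTCTTTGAATTGATGTCGGGTCAGTTTTATATTGTACGGATTTCCTAATGG is CCATTAGGAAATCCGTACAATATAAAACTGACCCGACATCAATTCAAAGACGGGTATACTCTGCCGGCGGTACACTGTTTGGT; then T→U.

5'-CCAUUAGGAAAUCCGUACAAUAUAAAACUGACCCGACAUCAAUUCAAAGACGGGUAUACUCUGCCGGCGGUACACUGUUUGGU-3'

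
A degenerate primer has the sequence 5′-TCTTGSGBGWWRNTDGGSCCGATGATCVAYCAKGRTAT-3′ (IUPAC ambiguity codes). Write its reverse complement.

5'-ATAYCMTGRTBGATCATCGGSCCHANYWWCVCSCAAGA-3'

Standard pairs A↔T, G↔C; ambiguity codes pair R↔Y, K↔M, W↔W, S↔S, B↔V, D↔H, N↔N. Complement (AGAACSCVCWWYNAHCCSGGCTACTAGBTRGTMCYATA), then reverse for 5'→3'.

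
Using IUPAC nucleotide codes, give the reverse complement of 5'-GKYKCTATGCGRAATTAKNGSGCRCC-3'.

Standard pairs A↔T, G↔C; ambiguity codes pair R↔Y, K↔M, S↔S, N↔N. Complement (CMRMGATACGCYTTAATMNCSCGYGG), then reverse for 5'→3'.

5'-GGYGCSCNMTAATTYCGCATAGMRMC-3'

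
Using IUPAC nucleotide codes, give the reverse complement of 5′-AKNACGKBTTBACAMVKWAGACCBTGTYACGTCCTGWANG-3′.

Standard pairs A↔T, G↔C; ambiguity codes pair Y↔R, M↔K, W↔W, B↔V, N↔N. Complement (TMNTGCMVAAVTGTKBMWTCTGGVACARTGCAGGACWTNC), then reverse for 5'→3'.

5'-CNTWCAGGACGTRACAVGGTCTWMBKTGTVAAVMCGTNMT-3'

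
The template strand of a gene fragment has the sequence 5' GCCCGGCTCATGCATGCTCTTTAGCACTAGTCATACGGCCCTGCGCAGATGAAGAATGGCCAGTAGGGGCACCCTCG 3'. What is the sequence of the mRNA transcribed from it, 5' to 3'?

5'-CGAGGGUGCCCCUACUGGCCAUUCUUCAUCUGCGCAGGGCCGUAUGACUAGUGCUAAAGAGCAUGCAUGAGCCGGGC-3'

RNA polymerase reads the template 3'→5' and synthesizes mRNA 5'→3' by base-pairing (A→U, T→A, G↔C). The complement of the template is CGGGCCGAGTACGTACGAGAAATCGTGATCAGTATGCCGGGACGCGTCTACTTCTTACCGGTCATCCCCGTGGGAGC; antiparallel, so 5'→3' the coding strand is CGAGGGTGCCCCTACTGGCCATTCTTCATCTGCGCAGGGCCGTATGACTAGTGCTAAAGAGCATGCATGAGCCGGGC. Replace T with U for the mRNA.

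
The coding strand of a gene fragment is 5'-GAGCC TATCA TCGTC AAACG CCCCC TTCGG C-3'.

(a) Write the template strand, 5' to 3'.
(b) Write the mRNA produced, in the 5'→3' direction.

(a) The template strand is the reverse complement of the coding strand: complement CTCGGATAGTAGCAGTTTGCGGGGGAAGCCG, then reverse.
(b) mRNA matches the coding strand with T→U.

(a) 5′-GCCGAAGGGGGCGTTTGACGATGATAGGCTC-3′
(b) 5'-GAGCCUAUCAUCGUCAAACGCCCCCUUCGGC-3'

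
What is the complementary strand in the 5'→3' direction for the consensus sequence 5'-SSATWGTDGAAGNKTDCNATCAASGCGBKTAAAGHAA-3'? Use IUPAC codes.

5′-TTDCTTTAMVCGCSTTGATNGHAMNCTTCHACWATSS-3′

Standard pairs A↔T, G↔C; ambiguity codes pair K↔M, W↔W, S↔S, B↔V, D↔H, N↔N. Complement (SSTAWCAHCTTCNMAHGNTAGTTSCGCVMATTTCDTT), then reverse for 5'→3'.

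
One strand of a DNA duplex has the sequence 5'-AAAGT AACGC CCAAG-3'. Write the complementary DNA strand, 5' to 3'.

5'-CTTGGGCGTTACTTT-3'

Pairing A↔T and G↔C gives TTTCATTGCGGGTTC, running 3'→5'. Reverse for the 5'→3' convention.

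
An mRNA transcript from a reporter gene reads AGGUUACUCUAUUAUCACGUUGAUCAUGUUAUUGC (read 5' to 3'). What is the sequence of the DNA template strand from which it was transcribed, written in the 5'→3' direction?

Replace U with T to get the coding DNA strand: AGGTTACTCTATTATCACGTTGATCATGTTATTGC. The template strand is its reverse complement (complement TCCAATGAGATAATAGTGCAACTAGTACAATAACG, then reverse).

5'-GCAATAACATGATCAACGTGATAATAGAGTAACCT-3'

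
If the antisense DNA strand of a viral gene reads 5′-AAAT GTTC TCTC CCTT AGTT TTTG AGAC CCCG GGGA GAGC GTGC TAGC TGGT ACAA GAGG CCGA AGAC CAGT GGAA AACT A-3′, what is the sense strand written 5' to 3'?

The coding strand is complementary and antiparallel to the template: take the complement (A↔T, G↔C) and reverse.

5'-TAGTTTTCCACTGGTCTTCGGCCTCTTGTACCAGCTAGCACGCTCTCCCCGGGGTCTCAAAAACTAAGGGAGAGAACATTT-3'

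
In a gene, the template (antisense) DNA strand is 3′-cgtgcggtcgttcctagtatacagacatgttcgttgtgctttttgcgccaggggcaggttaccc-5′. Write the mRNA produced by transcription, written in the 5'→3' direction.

5'-GCACGCCAGCAAGGAUCAUAUGUCUGUACAAGCAACACGAAAAACGCGGUCCCCGUCCAAUGGG-3'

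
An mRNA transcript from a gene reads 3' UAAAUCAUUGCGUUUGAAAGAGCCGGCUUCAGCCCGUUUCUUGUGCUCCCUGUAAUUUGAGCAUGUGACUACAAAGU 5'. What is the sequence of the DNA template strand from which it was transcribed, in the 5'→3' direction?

Written 5'→3' the mRNA is UGAAACAUCAGUGUACGAGUUUAAUGUCCCUCGUGUUCUUUGCCCGACUUCGGCCGAGAAAGUUUGCGUUACUAAAU, so the coding DNA strand is TGAAACATCAGTGTACGAGTTTAATGTCCCTCGTGTTCTTTGCCCGACTTCGGCCGAGAAAGTTTGCGTTACTAAAT. The template is its reverse complement.

5'-ATTTAGTAACGCAAACTTTCTCGGCCGAAGTCGGGCAAAGAACACGAGGGACATTAAACTCGTACACTGATGTTTCA-3'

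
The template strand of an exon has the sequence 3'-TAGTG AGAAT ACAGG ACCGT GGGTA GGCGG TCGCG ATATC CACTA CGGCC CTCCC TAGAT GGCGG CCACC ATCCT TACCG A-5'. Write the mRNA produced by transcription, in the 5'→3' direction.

5'-AUCACUCUUAUGUCCUGGCACCCAUCCGCCAGCGCUAUAGGUGAUGCCGGGAGGGAUCUACCGCCGGUGGUAGGAAUGGCU-3'

Reading the template 3'→5' as shown, RNA polymerase pairs each base (A→U, T→A, G↔C) to build mRNA 5'→3' directly.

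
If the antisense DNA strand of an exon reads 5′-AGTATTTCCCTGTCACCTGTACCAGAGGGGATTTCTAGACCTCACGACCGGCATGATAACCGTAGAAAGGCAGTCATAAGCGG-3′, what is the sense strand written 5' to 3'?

The coding strand is complementary and antiparallel to the template: take the complement (A↔T, G↔C) and reverse.

5′-CCGCTTATGACTGCCTTTCTACGGTTATCATGCCGGTCGTGAGGTCTAGAAATCCCCTCTGGTACAGGTGACAGGGAAATACT-3′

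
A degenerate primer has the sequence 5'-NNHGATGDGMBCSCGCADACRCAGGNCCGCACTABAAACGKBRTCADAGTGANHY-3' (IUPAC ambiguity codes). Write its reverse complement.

Standard pairs A↔T, G↔C; ambiguity codes pair R↔Y, M↔K, S↔S, B↔V, D↔H, N↔N. Complement (NNDCTACHCKVGSGCGTHTGYGTCCNGGCGTGATVTTTGCMVYAGTHTCACTNDR), then reverse for 5'→3'.

5'-RDNTCACTHTGAYVMCGTTTVTAGTGCGGNCCTGYGTHTGCGSGVKCHCATCDNN-3'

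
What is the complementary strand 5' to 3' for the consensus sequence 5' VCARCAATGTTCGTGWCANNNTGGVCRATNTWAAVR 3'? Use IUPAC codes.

5′-YBTTWANATYGBCCANNNTGWCACGAACATTGYTGB-3′

Standard pairs A↔T, G↔C; ambiguity codes pair R↔Y, W↔W, V↔B, N↔N. Complement (BGTYGTTACAAGCACWGTNNNACCBGYTANAWTTBY), then reverse for 5'→3'.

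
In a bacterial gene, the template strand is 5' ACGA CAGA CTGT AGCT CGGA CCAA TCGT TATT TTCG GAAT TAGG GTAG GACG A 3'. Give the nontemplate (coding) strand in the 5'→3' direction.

5'-TCGTCCTACCCTAATTCCGAAAATAACGATTGGTCCGAGCTACAGTCTGTCGT-3'

The coding strand is complementary and antiparallel to the template: take the complement (A↔T, G↔C) and reverse.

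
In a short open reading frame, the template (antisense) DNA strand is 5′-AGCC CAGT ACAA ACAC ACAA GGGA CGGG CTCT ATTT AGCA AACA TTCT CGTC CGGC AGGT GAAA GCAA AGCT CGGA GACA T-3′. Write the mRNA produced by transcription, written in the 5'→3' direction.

The mRNA has the sequence of the coding strand (reverse complement of the template) with T→U. Reverse complement of AGCCCAGTACAAACACACAAGGGACGGGCTCTATTTAGCAAACATTCTCGTCCGGCAGGTGAAAGCAAAGCTCGGAGACAT is ATGTCTCCGAGCTTTGCTTTCACCTGCCGGACGAGAATGTTTGCTAAATAGAGCCCGTCCCTTGTGTGTTTGTACTGGGCT; then T→U.

5'-AUGUCUCCGAGCUUUGCUUUCACCUGCCGGACGAGAAUGUUUGCUAAAUAGAGCCCGUCCCUUGUGUGUUUGUACUGGGCU-3'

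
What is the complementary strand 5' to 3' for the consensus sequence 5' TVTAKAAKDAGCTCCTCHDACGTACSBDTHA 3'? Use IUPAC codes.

Standard pairs A↔T, G↔C; ambiguity codes pair K↔M, S↔S, B↔V, D↔H. Complement (ABATMTTMHTCGAGGAGDHTGCATGSVHADT), then reverse for 5'→3'.

5'-TDAHVSGTACGTHDGAGGAGCTHMTTMTABA-3'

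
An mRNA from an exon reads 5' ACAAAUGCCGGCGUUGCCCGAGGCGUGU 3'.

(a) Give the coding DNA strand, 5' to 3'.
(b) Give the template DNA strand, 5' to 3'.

(a) The coding strand matches the mRNA with U→T.
(b) The template strand is the reverse complement of the coding strand.

(a) 5'-ACAAATGCCGGCGTTGCCCGAGGCGTGT-3'
(b) 5'-ACACGCCTCGGGCAACGCCGGCATTTGT-3'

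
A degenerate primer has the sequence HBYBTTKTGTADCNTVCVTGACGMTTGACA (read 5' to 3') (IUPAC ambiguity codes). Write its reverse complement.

Standard pairs A↔T, G↔C; ambiguity codes pair Y↔R, M↔K, B↔V, D↔H, N↔N. Complement (DVRVAAMACATHGNABGBACTGCKAACTGT), then reverse for 5'→3'.

5'-TGTCAAKCGTCABGBANGHTACAMAAVRVD-3'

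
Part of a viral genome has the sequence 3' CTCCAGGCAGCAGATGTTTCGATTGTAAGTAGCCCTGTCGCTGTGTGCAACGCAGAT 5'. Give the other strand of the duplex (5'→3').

The strand is given 3'→5', so its complement runs 5'→3' in the same left-to-right order: pair each base A↔T, G↔C.

5′-GAGGTCCGTCGTCTACAAAGCTAACATTCATCGGGACAGCGACACACGTTGCGTCTA-3′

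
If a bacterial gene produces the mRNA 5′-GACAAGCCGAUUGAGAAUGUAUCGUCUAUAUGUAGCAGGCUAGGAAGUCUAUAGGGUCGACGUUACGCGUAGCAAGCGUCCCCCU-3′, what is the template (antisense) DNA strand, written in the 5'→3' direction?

Replace U with T to get the coding DNA strand: GACAAGCCGATTGAGAATGTATCGTCTATATGTAGCAGGCTAGGAAGTCTATAGGGTCGACGTTACGCGTAGCAAGCGTCCCCCT. The template strand is its reverse complement (complement CTGTTCGGCTAACTCTTACATAGCAGATATACATCGTCCGATCCTTCAGATATCCCAGCTGCAATGCGCATCGTTCGCAGGGGGA, then reverse).

5'-AGGGGGACGCTTGCTACGCGTAACGTCGACCCTATAGACTTCCTAGCCTGCTACATATAGACGATACATTCTCAATCGGCTTGTC-3'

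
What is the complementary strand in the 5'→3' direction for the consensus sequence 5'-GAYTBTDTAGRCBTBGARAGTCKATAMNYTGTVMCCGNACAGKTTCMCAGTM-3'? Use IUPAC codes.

Standard pairs A↔T, G↔C; ambiguity codes pair R↔Y, M↔K, B↔V, D↔H, N↔N. Complement (CTRAVAHATCYGVAVCTYTCAGMTATKNRACABKGGCNTGTCMAAGKGTCAK), then reverse for 5'→3'.

5'-KACTGKGAAMCTGTNCGGKBACARNKTATMGACTYTCVAVGYCTAHAVARTC-3'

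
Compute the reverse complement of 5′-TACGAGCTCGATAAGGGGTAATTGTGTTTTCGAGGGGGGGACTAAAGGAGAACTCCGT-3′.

5′-ACGGAGTTCTCCTTTAGTCCCCCCCTCGAAAACACAATTACCCCTTATCGAGCTCGTA-3′

Reading the sequence 3'→5' and pairing each base (A↔T, G↔C) gives the reverse complement directly.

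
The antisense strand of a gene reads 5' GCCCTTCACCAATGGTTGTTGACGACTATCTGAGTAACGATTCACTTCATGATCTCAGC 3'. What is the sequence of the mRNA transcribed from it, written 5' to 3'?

5'-GCUGAGAUCAUGAAGUGAAUCGUUACUCAGAUAGUCGUCAACAACCAUUGGUGAAGGGC-3'

The mRNA has the sequence of the coding strand (reverse complement of the template) with T→U. Reverse complement of GCCCTTCACCAATGGTTGTTGACGACTATCTGAGTAACGATTCACTTCATGATCTCAGC is GCTGAGATCATGAAGTGAATCGTTACTCAGATAGTCGTCAACAACCATTGGTGAAGGGC; then T→U.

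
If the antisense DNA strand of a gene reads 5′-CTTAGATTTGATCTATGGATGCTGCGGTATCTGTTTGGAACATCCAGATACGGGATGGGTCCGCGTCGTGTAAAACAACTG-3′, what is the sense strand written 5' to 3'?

5′-CAGTTGTTTTACACGACGCGGACCCATCCCGTATCTGGATGTTCCAAACAGATACCGCAGCATCCATAGATCAAATCTAAG-3′

The coding strand is complementary and antiparallel to the template: take the complement (A↔T, G↔C) and reverse.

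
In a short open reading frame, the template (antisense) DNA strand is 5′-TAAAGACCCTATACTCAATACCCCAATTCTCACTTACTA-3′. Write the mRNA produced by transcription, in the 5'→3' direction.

5'-UAGUAAGUGAGAAUUGGGGUAUUGAGUAUAGGGUCUUUA-3'

The mRNA has the sequence of the coding strand (reverse complement of the template) with T→U. Reverse complement of TAAAGACCCTATACTCAATACCCCAATTCTCACTTACTA is TAGTAAGTGAGAATTGGGGTATTGAGTATAGGGTCTTTA; then T→U.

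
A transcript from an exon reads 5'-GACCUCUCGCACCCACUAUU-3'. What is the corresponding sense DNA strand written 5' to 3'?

The coding DNA strand has the same 5'→3' sequence as the mRNA with U replaced by T.

5'-GACCTCTCGCACCCACTATT-3'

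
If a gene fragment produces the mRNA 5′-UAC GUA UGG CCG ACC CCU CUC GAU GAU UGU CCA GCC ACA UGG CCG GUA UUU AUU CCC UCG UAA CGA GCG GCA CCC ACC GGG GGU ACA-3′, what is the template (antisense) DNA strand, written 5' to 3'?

Replace U with T to get the coding DNA strand: TACGTATGGCCGACCCCTCTCGATGATTGTCCAGCCACATGGCCGGTATTTATTCCCTCGTAACGAGCGGCACCCACCGGGGGTACA. The template strand is its reverse complement (complement ATGCATACCGGCTGGGGAGAGCTACTAACAGGTCGGTGTACCGGCCATAAATAAGGGAGCATTGCTCGCCGTGGGTGGCCCCCATGT, then reverse).

5'-TGTACCCCCGGTGGGTGCCGCTCGTTACGAGGGAATAAATACCGGCCATGTGGCTGGACAATCATCGAGAGGGGTCGGCCATACGTA-3'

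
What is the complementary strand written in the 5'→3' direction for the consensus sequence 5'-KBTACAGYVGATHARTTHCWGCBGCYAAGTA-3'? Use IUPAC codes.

Standard pairs A↔T, G↔C; ambiguity codes pair R↔Y, K↔M, W↔W, B↔V, H↔D. Complement (MVATGTCRBCTADTYAADGWCGVCGRTTCAT), then reverse for 5'→3'.

5'-TACTTRGCVGCWGDAAYTDATCBRCTGTAVM-3'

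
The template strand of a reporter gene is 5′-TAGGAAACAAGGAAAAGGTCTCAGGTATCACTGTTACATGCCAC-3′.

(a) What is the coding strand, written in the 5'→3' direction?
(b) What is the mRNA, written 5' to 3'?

(a) 5′-GTGGCATGTAACAGTGATACCTGAGACCTTTTCCTTGTTTCCTA-3′
(b) 5'-GUGGCAUGUAACAGUGAUACCUGAGACCUUUUCCUUGUUUCCUA-3'

(a) The coding strand is the reverse complement of the template: complement ATCCTTTGTTCCTTTTCCAGAGTCCATAGTGACAATGTACGGTG, then reverse.
(b) mRNA has the coding-strand sequence with T→U.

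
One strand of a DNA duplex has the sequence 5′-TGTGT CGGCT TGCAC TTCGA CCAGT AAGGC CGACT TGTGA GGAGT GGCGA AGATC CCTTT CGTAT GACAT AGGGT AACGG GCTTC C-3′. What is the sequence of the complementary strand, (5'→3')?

5'-GGAAGCCCGTTACCCTATGTCATACGAAAGGGATCTTCGCCACTCCTCACAAGTCGGCCTTACTGGTCGAAGTGCAAGCCGACACA-3'

The complement of TGTGTCGGCTTGCACTTCGACCAGTAAGGCCGACTTGTGAGGAGTGGCGAAGATCCCTTTCGTATGACATAGGGTAACGGGCTTCC is ACACAGCCGAACGTGAAGCTGGTCATTCCGGCTGAACACTCCTCACCGCTTCTAGGGAAAGCATACTGTATCCCATTGCCCGAAGG (A↔T, G↔C). DNA strands are antiparallel, so the complementary strand runs 3'→5'; reversing gives the 5'→3' form.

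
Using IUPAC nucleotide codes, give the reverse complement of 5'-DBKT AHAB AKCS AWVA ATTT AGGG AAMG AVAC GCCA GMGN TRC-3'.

5'-GYANCKCTGGCGTBTCKTTCCCTAAATTBWTSGMTVTDTAMVH-3'

Standard pairs A↔T, G↔C; ambiguity codes pair R↔Y, M↔K, W↔W, S↔S, B↔V, D↔H, N↔N. Complement (HVMATDTVTMGSTWBTTAAATCCCTTKCTBTGCGGTCKCNAYG), then reverse for 5'→3'.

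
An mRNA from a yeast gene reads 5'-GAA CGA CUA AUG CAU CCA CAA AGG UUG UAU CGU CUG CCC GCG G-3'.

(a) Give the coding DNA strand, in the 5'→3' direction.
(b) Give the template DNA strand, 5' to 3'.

(a) 5'-GAACGACTAATGCATCCACAAAGGTTGTATCGTCTGCCCGCGG-3'
(b) 5'-CCGCGGGCAGACGATACAACCTTTGTGGATGCATTAGTCGTTC-3'

(a) The coding strand matches the mRNA with U→T.
(b) The template strand is the reverse complement of the coding strand.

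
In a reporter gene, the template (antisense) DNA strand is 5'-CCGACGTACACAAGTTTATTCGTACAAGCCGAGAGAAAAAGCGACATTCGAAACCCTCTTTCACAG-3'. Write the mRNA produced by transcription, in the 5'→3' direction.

RNA polymerase reads the template 3'→5' and synthesizes mRNA 5'→3' by base-pairing (A→U, T→A, G↔C). The complement of the template is GGCTGCATGTGTTCAAATAAGCATGTTCGGCTCTCTTTTTCGCTGTAAGCTTTGGGAGAAAGTGTC; antiparallel, so 5'→3' the coding strand is CTGTGAAAGAGGGTTTCGAATGTCGCTTTTTCTCTCGGCTTGTACGAATAAACTTGTGTACGTCGG. Replace T with U for the mRNA.

5'-CUGUGAAAGAGGGUUUCGAAUGUCGCUUUUUCUCUCGGCUUGUACGAAUAAACUUGUGUACGUCGG-3'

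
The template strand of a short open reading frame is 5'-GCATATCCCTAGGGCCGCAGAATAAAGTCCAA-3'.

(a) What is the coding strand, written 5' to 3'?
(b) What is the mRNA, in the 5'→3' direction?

(a) 5'-TTGGACTTTATTCTGCGGCCCTAGGGATATGC-3'
(b) 5′-UUGGACUUUAUUCUGCGGCCCUAGGGAUAUGC-3′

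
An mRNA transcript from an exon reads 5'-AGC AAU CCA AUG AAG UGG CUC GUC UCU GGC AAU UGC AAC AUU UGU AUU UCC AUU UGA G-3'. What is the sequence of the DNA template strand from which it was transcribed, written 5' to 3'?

5'-CTCAAATGGAAATACAAATGTTGCAATTGCCAGAGACGAGCCACTTCATTGGATTGCT-3'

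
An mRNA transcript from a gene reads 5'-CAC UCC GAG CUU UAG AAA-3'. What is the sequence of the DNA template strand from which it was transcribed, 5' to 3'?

Replace U with T to get the coding DNA strand: CACTCCGAGCTTTAGAAA. The template strand is its reverse complement (complement GTGAGGCTCGAAATCTTT, then reverse).

5'-TTTCTAAAGCTCGGAGTG-3'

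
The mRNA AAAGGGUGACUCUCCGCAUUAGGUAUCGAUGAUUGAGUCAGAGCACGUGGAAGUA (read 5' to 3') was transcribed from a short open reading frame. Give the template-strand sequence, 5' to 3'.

Replace U with T to get the coding DNA strand: AAAGGGTGACTCTCCGCATTAGGTATCGATGATTGAGTCAGAGCACGTGGAAGTA. The template strand is its reverse complement (complement TTTCCCACTGAGAGGCGTAATCCATAGCTACTAACTCAGTCTCGTGCACCTTCAT, then reverse).

5'-TACTTCCACGTGCTCTGACTCAATCATCGATACCTAATGCGGAGAGTCACCCTTT-3'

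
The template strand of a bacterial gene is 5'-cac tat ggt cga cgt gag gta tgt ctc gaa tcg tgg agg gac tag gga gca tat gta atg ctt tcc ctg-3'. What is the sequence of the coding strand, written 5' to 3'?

The coding strand is complementary and antiparallel to the template: take the complement (A↔T, G↔C) and reverse.

5'-CAGGGAAAGCATTACATATGCTCCCTAGTCCCTCCACGATTCGAGACATACCTCACGTCGACCATAGTG-3'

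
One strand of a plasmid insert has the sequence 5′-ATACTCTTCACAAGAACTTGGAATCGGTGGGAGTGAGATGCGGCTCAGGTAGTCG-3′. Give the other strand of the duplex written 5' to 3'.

The complement of ATACTCTTCACAAGAACTTGGAATCGGTGGGAGTGAGATGCGGCTCAGGTAGTCG is TATGAGAAGTGTTCTTGAACCTTAGCCACCCTCACTCTACGCCGAGTCCATCAGC (A↔T, G↔C). DNA strands are antiparallel, so the complementary strand runs 3'→5'; reversing gives the 5'→3' form.

5′-CGACTACCTGAGCCGCATCTCACTCCCACCGATTCCAAGTTCTTGTGAAGAGTAT-3′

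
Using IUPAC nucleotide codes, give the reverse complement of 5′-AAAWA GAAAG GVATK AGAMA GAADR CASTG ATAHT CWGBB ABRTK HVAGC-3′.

5′-GCTBDMAYVTVVCWGADTATCASTGYHTTCTKTCTMATBCCTTTCTWTTT-3′

Standard pairs A↔T, G↔C; ambiguity codes pair R↔Y, M↔K, W↔W, S↔S, B↔V, D↔H. Complement (TTTWTCTTTCCBTAMTCTKTCTTHYGTSACTATDAGWCVVTVYAMDBTCG), then reverse for 5'→3'.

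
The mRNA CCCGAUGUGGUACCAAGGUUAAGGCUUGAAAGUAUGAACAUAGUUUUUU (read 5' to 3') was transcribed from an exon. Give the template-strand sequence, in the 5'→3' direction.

5'-AAAAAACTATGTTCATACTTTCAAGCCTTAACCTTGGTACCACATCGGG-3'

Replace U with T to get the coding DNA strand: CCCGATGTGGTACCAAGGTTAAGGCTTGAAAGTATGAACATAGTTTTTT. The template strand is its reverse complement (complement GGGCTACACCATGGTTCCAATTCCGAACTTTCATACTTGTATCAAAAAA, then reverse).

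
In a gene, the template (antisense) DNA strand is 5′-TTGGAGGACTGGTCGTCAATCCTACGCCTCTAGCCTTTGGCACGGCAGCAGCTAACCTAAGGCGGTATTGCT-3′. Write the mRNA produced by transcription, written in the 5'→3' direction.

5'-AGCAAUACCGCCUUAGGUUAGCUGCUGCCGUGCCAAAGGCUAGAGGCGUAGGAUUGACGACCAGUCCUCCAA-3'

The mRNA has the sequence of the coding strand (reverse complement of the template) with T→U. Reverse complement of TTGGAGGACTGGTCGTCAATCCTACGCCTCTAGCCTTTGGCACGGCAGCAGCTAACCTAAGGCGGTATTGCT is AGCAATACCGCCTTAGGTTAGCTGCTGCCGTGCCAAAGGCTAGAGGCGTAGGATTGACGACCAGTCCTCCAA; then T→U.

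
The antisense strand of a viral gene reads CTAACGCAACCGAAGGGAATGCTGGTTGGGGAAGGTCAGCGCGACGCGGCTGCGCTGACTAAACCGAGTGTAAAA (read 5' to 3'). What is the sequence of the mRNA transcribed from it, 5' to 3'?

5'-UUUUACACUCGGUUUAGUCAGCGCAGCCGCGUCGCGCUGACCUUCCCCAACCAGCAUUCCCUUCGGUUGCGUUAG-3'

The mRNA has the sequence of the coding strand (reverse complement of the template) with T→U. Reverse complement of CTAACGCAACCGAAGGGAATGCTGGTTGGGGAAGGTCAGCGCGACGCGGCTGCGCTGACTAAACCGAGTGTAAAA is TTTTACACTCGGTTTAGTCAGCGCAGCCGCGTCGCGCTGACCTTCCCCAACCAGCATTCCCTTCGGTTGCGTTAG; then T→U.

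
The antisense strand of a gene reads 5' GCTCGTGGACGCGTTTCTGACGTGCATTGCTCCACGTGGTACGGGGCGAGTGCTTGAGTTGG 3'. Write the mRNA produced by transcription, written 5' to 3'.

5'-CCAACUCAAGCACUCGCCCCGUACCACGUGGAGCAAUGCACGUCAGAAACGCGUCCACGAGC-3'

RNA polymerase reads the template 3'→5' and synthesizes mRNA 5'→3' by base-pairing (A→U, T→A, G↔C). The complement of the template is CGAGCACCTGCGCAAAGACTGCACGTAACGAGGTGCACCATGCCCCGCTCACGAACTCAACC; antiparallel, so 5'→3' the coding strand is CCAACTCAAGCACTCGCCCCGTACCACGTGGAGCAATGCACGTCAGAAACGCGTCCACGAGC. Replace T with U for the mRNA.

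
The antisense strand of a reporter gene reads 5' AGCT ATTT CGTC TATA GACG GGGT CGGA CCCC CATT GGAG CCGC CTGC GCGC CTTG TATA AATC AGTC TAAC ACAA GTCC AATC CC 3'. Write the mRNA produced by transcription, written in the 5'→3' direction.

5′-GGGAUUGGACUUGUGUUAGACUGAUUUAUACAAGGCGCGCAGGCGGCUCCAAUGGGGGUCCGACCCCGUCUAUAGACGAAAUAGCU-3′

RNA polymerase reads the template 3'→5' and synthesizes mRNA 5'→3' by base-pairing (A→U, T→A, G↔C). The complement of the template is TCGATAAAGCAGATATCTGCCCCAGCCTGGGGGTAACCTCGGCGGACGCGCGGAACATATTTAGTCAGATTGTGTTCAGGTTAGGG; antiparallel, so 5'→3' the coding strand is GGGATTGGACTTGTGTTAGACTGATTTATACAAGGCGCGCAGGCGGCTCCAATGGGGGTCCGACCCCGTCTATAGACGAAATAGCT. Replace T with U for the mRNA.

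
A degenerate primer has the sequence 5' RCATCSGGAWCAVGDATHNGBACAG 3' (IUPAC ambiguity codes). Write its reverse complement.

5'-CTGTVCNDATHCBTGWTCCSGATGY-3'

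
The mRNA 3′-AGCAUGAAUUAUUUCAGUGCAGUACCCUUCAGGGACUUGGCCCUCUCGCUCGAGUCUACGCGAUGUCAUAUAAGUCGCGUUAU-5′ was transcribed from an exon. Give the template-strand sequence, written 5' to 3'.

Written 5'→3' the mRNA is UAUUGCGCUGAAUAUACUGUAGCGCAUCUGAGCUCGCUCUCCCGGUUCAGGGACUUCCCAUGACGUGACUUUAUUAAGUACGA, so the coding DNA strand is TATTGCGCTGAATATACTGTAGCGCATCTGAGCTCGCTCTCCCGGTTCAGGGACTTCCCATGACGTGACTTTATTAAGTACGA. The template is its reverse complement.

5′-TCGTACTTAATAAAGTCACGTCATGGGAAGTCCCTGAACCGGGAGAGCGAGCTCAGATGCGCTACAGTATATTCAGCGCAATA-3′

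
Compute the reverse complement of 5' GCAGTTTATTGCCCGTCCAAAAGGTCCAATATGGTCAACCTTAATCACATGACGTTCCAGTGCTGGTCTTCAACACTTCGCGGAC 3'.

5'-GTCCGCGAAGTGTTGAAGACCAGCACTGGAACGTCATGTGATTAAGGTTGACCATATTGGACCTTTTGGACGGGCAATAAACTGC-3'

Complement each base (A↔T, G↔C): CGTCAAATAACGGGCAGGTTTTCCAGGTTATACCAGTTGGAATTAGTGTACTGCAAGGTCACGACCAGAAGTTGTGAAGCGCCTG. Then reverse.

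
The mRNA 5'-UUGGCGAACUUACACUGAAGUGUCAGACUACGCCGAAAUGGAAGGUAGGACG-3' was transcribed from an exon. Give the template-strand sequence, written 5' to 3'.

5'-CGTCCTACCTTCCATTTCGGCGTAGTCTGACACTTCAGTGTAAGTTCGCCAA-3'

Replace U with T to get the coding DNA strand: TTGGCGAACTTACACTGAAGTGTCAGACTACGCCGAAATGGAAGGTAGGACG. The template strand is its reverse complement (complement AACCGCTTGAATGTGACTTCACAGTCTGATGCGGCTTTACCTTCCATCCTGC, then reverse).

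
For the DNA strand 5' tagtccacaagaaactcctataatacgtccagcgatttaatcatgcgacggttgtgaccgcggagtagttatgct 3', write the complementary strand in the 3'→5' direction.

3'-ATCAGGTGTTCTTTGAGGATATTATGCAGGTCGCTAAATTAGTACGCTGCCAACACTGGCGCCTCATCAATACGA-5'

Base-pairing A↔T, G↔C gives the complement. The complementary strand is antiparallel, so paired with a 5'→3' strand it runs 3'→5'.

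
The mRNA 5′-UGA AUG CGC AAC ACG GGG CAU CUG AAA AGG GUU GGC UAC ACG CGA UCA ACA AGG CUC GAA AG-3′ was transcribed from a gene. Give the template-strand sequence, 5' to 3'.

Replace U with T to get the coding DNA strand: TGAATGCGCAACACGGGGCATCTGAAAAGGGTTGGCTACACGCGATCAACAAGGCTCGAAAG. The template strand is its reverse complement (complement ACTTACGCGTTGTGCCCCGTAGACTTTTCCCAACCGATGTGCGCTAGTTGTTCCGAGCTTTC, then reverse).

5'-CTTTCGAGCCTTGTTGATCGCGTGTAGCCAACCCTTTTCAGATGCCCCGTGTTGCGCATTCA-3'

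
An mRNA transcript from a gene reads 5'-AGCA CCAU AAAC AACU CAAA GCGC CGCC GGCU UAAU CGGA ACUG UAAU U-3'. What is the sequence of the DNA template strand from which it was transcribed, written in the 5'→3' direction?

Replace U with T to get the coding DNA strand: AGCACCATAAACAACTCAAAGCGCCGCCGGCTTAATCGGAACTGTAATT. The template strand is its reverse complement (complement TCGTGGTATTTGTTGAGTTTCGCGGCGGCCGAATTAGCCTTGACATTAA, then reverse).

5'-AATTACAGTTCCGATTAAGCCGGCGGCGCTTTGAGTTGTTTATGGTGCT-3'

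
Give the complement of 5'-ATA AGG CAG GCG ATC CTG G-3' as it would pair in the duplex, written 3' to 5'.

Base-pairing A↔T, G↔C gives the complement. The complementary strand is antiparallel, so paired with a 5'→3' strand it runs 3'→5'.

3′-TATTCCGTCCGCTAGGACC-5′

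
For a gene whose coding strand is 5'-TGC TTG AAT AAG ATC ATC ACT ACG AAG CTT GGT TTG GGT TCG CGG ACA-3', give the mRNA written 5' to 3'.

5′-UGCUUGAAUAAGAUCAUCACUACGAAGCUUGGUUUGGGUUCGCGGACA-3′

The mRNA is synthesized from the template strand, so it matches the coding strand with T replaced by U.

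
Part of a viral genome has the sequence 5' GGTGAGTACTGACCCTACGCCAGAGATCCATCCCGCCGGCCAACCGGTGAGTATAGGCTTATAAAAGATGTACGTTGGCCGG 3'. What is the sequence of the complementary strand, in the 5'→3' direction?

5'-CCGGCCAACGTACATCTTTTATAAGCCTATACTCACCGGTTGGCCGGCGGGATGGATCTCTGGCGTAGGGTCAGTACTCACC-3'

Pairing A↔T and G↔C gives CCACTCATGACTGGGATGCGGTCTCTAGGTAGGGCGGCCGGTTGGCCACTCATATCCGAATATTTTCTACATGCAACCGGCC, running 3'→5'. Reverse for the 5'→3' convention.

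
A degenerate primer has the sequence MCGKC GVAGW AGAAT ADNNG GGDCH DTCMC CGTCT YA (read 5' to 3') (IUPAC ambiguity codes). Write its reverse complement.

5′-TRAGACGGKGAHDGHCCCNNHTATTCTWCTBCGMCGK-3′

Standard pairs A↔T, G↔C; ambiguity codes pair Y↔R, M↔K, W↔W, D↔H, V↔B, N↔N. Complement (KGCMGCBTCWTCTTATHNNCCCHGDHAGKGGCAGART), then reverse for 5'→3'.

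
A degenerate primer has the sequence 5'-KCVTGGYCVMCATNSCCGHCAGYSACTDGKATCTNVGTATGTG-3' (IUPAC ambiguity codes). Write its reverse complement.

5'-CACATACBNAGATMCHAGTSRCTGDCGGSNATGKBGRCCABGM-3'

Standard pairs A↔T, G↔C; ambiguity codes pair Y↔R, M↔K, S↔S, D↔H, V↔B, N↔N. Complement (MGBACCRGBKGTANSGGCDGTCRSTGAHCMTAGANBCATACAC), then reverse for 5'→3'.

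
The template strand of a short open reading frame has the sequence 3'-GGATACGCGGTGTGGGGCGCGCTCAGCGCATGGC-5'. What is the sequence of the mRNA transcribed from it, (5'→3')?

5'-CCUAUGCGCCACACCCCGCGCGAGUCGCGUACCG-3'

Reading the template 3'→5' as shown, RNA polymerase pairs each base (A→U, T→A, G↔C) to build mRNA 5'→3' directly.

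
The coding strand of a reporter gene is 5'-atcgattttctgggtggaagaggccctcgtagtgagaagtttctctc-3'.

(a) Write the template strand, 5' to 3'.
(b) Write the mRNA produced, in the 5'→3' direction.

(a) The template strand is the reverse complement of the coding strand: complement TAGCTAAAAGACCCACCTTCTCCGGGAGCATCACTCTTCAAAGAGAG, then reverse.
(b) mRNA matches the coding strand with T→U.

(a) 5'-GAGAGAAACTTCTCACTACGAGGGCCTCTTCCACCCAGAAAATCGAT-3'
(b) 5'-AUCGAUUUUCUGGGUGGAAGAGGCCCUCGUAGUGAGAAGUUUCUCUC-3'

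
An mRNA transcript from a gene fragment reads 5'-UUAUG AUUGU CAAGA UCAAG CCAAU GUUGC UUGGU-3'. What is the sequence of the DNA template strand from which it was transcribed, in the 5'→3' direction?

Replace U with T to get the coding DNA strand: TTATGATTGTCAAGATCAAGCCAATGTTGCTTGGT. The template strand is its reverse complement (complement AATACTAACAGTTCTAGTTCGGTTACAACGAACCA, then reverse).

5'-ACCAAGCAACATTGGCTTGATCTTGACAATCATAA-3'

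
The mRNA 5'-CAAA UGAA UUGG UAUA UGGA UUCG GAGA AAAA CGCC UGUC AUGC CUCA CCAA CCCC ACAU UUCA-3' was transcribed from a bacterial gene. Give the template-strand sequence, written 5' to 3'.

5′-TGAAATGTGGGGTTGGTGAGGCATGACAGGCGTTTTTCTCCGAATCCATATACCAATTCATTTG-3′

Replace U with T to get the coding DNA strand: CAAATGAATTGGTATATGGATTCGGAGAAAAACGCCTGTCATGCCTCACCAACCCCACATTTCA. The template strand is its reverse complement (complement GTTTACTTAACCATATACCTAAGCCTCTTTTTGCGGACAGTACGGAGTGGTTGGGGTGTAAAGT, then reverse).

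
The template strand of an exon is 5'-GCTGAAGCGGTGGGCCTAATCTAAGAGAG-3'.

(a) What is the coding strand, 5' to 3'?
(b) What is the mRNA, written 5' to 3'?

(a) The coding strand is the reverse complement of the template: complement CGACTTCGCCACCCGGATTAGATTCTCTC, then reverse.
(b) mRNA has the coding-strand sequence with T→U.

(a) 5'-CTCTCTTAGATTAGGCCCACCGCTTCAGC-3'
(b) 5′-CUCUCUUAGAUUAGGCCCACCGCUUCAGC-3′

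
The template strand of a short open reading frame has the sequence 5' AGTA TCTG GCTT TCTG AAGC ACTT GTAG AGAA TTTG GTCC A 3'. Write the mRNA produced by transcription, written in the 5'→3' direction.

5'-UGGACCAAAUUCUCUACAAGUGCUUCAGAAAGCCAGAUACU-3'

The mRNA has the sequence of the coding strand (reverse complement of the template) with T→U. Reverse complement of AGTATCTGGCTTTCTGAAGCACTTGTAGAGAATTTGGTCCA is TGGACCAAATTCTCTACAAGTGCTTCAGAAAGCCAGATACT; then T→U.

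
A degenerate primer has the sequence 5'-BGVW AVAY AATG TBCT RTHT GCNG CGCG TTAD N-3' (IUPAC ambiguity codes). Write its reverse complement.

5'-NHTAACGCGCNGCADAYAGVACATTRTBTWBCV-3'

Standard pairs A↔T, G↔C; ambiguity codes pair R↔Y, W↔W, B↔V, D↔H, N↔N. Complement (VCBWTBTRTTACAVGAYADACGNCGCGCAATHN), then reverse for 5'→3'.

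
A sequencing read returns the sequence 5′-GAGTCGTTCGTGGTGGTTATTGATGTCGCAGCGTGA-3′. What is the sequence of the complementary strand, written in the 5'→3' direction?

5′-TCACGCTGCGACATCAATAACCACCACGAACGACTC-3′

The complement of GAGTCGTTCGTGGTGGTTATTGATGTCGCAGCGTGA is CTCAGCAAGCACCACCAATAACTACAGCGTCGCACT (A↔T, G↔C). DNA strands are antiparallel, so the complementary strand runs 3'→5'; reversing gives the 5'→3' form.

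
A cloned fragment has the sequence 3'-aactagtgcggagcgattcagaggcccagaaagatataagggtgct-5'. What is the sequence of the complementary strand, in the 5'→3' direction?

5'-TTGATCACGCCTCGCTAAGTCTCCGGGTCTTTCTATATTCCCACGA-3'

The strand is given 3'→5', so its complement runs 5'→3' in the same left-to-right order: pair each base A↔T, G↔C.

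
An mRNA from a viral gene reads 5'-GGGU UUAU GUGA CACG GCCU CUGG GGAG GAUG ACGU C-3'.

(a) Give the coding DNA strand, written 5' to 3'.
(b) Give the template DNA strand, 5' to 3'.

(a) 5'-GGGTTTATGTGACACGGCCTCTGGGGAGGATGACGTC-3'
(b) 5'-GACGTCATCCTCCCCAGAGGCCGTGTCACATAAACCC-3'

(a) The coding strand matches the mRNA with U→T.
(b) The template strand is the reverse complement of the coding strand.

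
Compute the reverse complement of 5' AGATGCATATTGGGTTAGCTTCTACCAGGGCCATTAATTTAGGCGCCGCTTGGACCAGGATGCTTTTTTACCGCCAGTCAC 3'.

Reading the sequence 3'→5' and pairing each base (A↔T, G↔C) gives the reverse complement directly.

5′-GTGACTGGCGGTAAAAAAGCATCCTGGTCCAAGCGGCGCCTAAATTAATGGCCCTGGTAGAAGCTAACCCAATATGCATCT-3′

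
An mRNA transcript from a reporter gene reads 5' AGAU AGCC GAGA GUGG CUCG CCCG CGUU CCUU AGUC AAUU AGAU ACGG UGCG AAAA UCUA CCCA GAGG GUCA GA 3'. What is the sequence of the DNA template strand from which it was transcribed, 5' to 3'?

5'-TCTGACCCTCTGGGTAGATTTTCGCACCGTATCTAATTGACTAAGGAACGCGGGCGAGCCACTCTCGGCTATCT-3'

Replace U with T to get the coding DNA strand: AGATAGCCGAGAGTGGCTCGCCCGCGTTCCTTAGTCAATTAGATACGGTGCGAAAATCTACCCAGAGGGTCAGA. The template strand is its reverse complement (complement TCTATCGGCTCTCACCGAGCGGGCGCAAGGAATCAGTTAATCTATGCCACGCTTTTAGATGGGTCTCCCAGTCT, then reverse).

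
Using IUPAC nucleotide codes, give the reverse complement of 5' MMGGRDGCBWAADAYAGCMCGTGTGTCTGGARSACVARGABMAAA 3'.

5'-TTTKVTCYTBGTSYTCCAGACACACGKGCTRTHTTWVGCHYCCKK-3'

Standard pairs A↔T, G↔C; ambiguity codes pair R↔Y, M↔K, W↔W, S↔S, B↔V, D↔H. Complement (KKCCYHCGVWTTHTRTCGKGCACACAGACCTYSTGBTYCTVKTTT), then reverse for 5'→3'.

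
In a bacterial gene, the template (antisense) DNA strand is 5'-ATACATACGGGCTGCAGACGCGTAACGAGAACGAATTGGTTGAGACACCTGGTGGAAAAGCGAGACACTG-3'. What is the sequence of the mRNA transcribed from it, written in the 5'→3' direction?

5′-CAGUGUCUCGCUUUUCCACCAGGUGUCUCAACCAAUUCGUUCUCGUUACGCGUCUGCAGCCCGUAUGUAU-3′

RNA polymerase reads the template 3'→5' and synthesizes mRNA 5'→3' by base-pairing (A→U, T→A, G↔C). The complement of the template is TATGTATGCCCGACGTCTGCGCATTGCTCTTGCTTAACCAACTCTGTGGACCACCTTTTCGCTCTGTGAC; antiparallel, so 5'→3' the coding strand is CAGTGTCTCGCTTTTCCACCAGGTGTCTCAACCAATTCGTTCTCGTTACGCGTCTGCAGCCCGTATGTAT. Replace T with U for the mRNA.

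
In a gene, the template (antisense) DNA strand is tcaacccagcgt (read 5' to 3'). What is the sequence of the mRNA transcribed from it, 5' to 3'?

RNA polymerase reads the template 3'→5' and synthesizes mRNA 5'→3' by base-pairing (A→U, T→A, G↔C). The complement of the template is AGTTGGGTCGCA; antiparallel, so 5'→3' the coding strand is ACGCTGGGTTGA. Replace T with U for the mRNA.

5′-ACGCUGGGUUGA-3′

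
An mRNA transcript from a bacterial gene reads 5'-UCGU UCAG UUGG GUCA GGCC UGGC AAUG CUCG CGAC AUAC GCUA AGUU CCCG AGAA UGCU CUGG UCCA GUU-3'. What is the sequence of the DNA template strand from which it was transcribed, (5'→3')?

5'-AACTGGACCAGAGCATTCTCGGGAACTTAGCGTATGTCGCGAGCATTGCCAGGCCTGACCCAACTGAACGA-3'

Replace U with T to get the coding DNA strand: TCGTTCAGTTGGGTCAGGCCTGGCAATGCTCGCGACATACGCTAAGTTCCCGAGAATGCTCTGGTCCAGTT. The template strand is its reverse complement (complement AGCAAGTCAACCCAGTCCGGACCGTTACGAGCGCTGTATGCGATTCAAGGGCTCTTACGAGACCAGGTCAA, then reverse).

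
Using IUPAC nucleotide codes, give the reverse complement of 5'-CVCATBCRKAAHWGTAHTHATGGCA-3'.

Standard pairs A↔T, G↔C; ambiguity codes pair R↔Y, K↔M, W↔W, B↔V, H↔D. Complement (GBGTAVGYMTTDWCATDADTACCGT), then reverse for 5'→3'.

5'-TGCCATDADTACWDTTMYGVATGBG-3'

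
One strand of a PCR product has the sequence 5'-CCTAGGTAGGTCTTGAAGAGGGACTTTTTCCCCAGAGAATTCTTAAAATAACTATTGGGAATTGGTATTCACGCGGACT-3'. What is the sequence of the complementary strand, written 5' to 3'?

Pairing A↔T and G↔C gives GGATCCATCCAGAACTTCTCCCTGAAAAAGGGGTCTCTTAAGAATTTTATTGATAACCCTTAACCATAAGTGCGCCTGA, running 3'→5'. Reverse for the 5'→3' convention.

5'-AGTCCGCGTGAATACCAATTCCCAATAGTTATTTTAAGAATTCTCTGGGGAAAAAGTCCCTCTTCAAGACCTACCTAGG-3'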